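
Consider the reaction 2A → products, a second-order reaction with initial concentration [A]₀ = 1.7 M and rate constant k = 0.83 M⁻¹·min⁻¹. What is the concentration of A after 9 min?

0.1241 M

Step 1: For a second-order reaction: 1/[A] = 1/[A]₀ + kt
Step 2: 1/[A] = 1/1.7 + 0.83 × 9
Step 3: 1/[A] = 0.5882 + 7.47 = 8.058
Step 4: [A] = 1/8.058 = 0.1241 M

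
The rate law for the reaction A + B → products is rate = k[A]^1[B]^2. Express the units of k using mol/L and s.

(mol/L)⁻²·s⁻¹

Step 1: Overall order = 1 + 2 = 3.
Step 2: rate has units mol/L·s⁻¹; [A]^1[B]^2 has units (mol/L)^3.
Step 3: k = rate/([A]^1[B]^2), so units of k = (mol/L)^(1-3)·s⁻¹ = (mol/L)⁻²·s⁻¹.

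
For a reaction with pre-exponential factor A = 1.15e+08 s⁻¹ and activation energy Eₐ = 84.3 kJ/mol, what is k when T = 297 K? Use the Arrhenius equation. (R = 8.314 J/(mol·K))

1.71e-07 s⁻¹

Step 1: Use the Arrhenius equation: k = A × exp(-Eₐ/RT)
Step 2: Convert Eₐ to J/mol: 84.3 kJ/mol = 84300 J/mol
Step 3: Calculate the exponent: -Eₐ/(RT) = -84300/(8.314 × 297) = -34.13981
Step 4: k = 1.15e+08 × exp(-34.13981)
Step 5: k = 1.15e+08 × 1.49028e-15 = 1.7138e-07 s⁻¹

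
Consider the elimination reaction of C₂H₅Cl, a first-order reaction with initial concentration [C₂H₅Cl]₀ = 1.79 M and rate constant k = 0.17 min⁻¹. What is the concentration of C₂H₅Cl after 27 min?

0.01817 M

Step 1: For a first-order reaction: [C₂H₅Cl] = [C₂H₅Cl]₀ × e^(-kt)
Step 2: [C₂H₅Cl] = 1.79 × e^(-0.17 × 27)
Step 3: [C₂H₅Cl] = 1.79 × e^(-4.59)
Step 4: [C₂H₅Cl] = 1.79 × 0.0101529 = 0.01817 M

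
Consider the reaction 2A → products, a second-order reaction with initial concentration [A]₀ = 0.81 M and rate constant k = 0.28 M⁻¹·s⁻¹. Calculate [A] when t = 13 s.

0.2051 M

Step 1: For a second-order reaction: 1/[A] = 1/[A]₀ + kt
Step 2: 1/[A] = 1/0.81 + 0.28 × 13
Step 3: 1/[A] = 1.235 + 3.64 = 4.875
Step 4: [A] = 1/4.875 = 0.2051 M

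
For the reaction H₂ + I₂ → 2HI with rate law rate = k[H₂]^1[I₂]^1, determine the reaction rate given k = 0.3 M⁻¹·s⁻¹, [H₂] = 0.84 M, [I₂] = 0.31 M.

0.07812 M/s

Step 1: The rate law is rate = k[H₂]^1[I₂]^1
Step 2: Substitute: rate = 0.3 × (0.84)^1 × (0.31)^1
Step 3: rate = 0.3 × 0.84 × 0.31 = 0.07812 M/s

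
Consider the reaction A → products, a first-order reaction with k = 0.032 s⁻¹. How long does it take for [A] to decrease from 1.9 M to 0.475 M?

43.32 s

Step 1: For first-order: t = ln([A]₀/[A])/k
Step 2: t = ln(1.9/0.475)/0.032
Step 3: t = ln(4)/0.032
Step 4: t = 1.386/0.032 = 43.32 s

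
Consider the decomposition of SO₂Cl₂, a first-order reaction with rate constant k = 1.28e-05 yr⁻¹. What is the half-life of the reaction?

5.415e+04 yr

Step 1: For a first-order reaction, t₁/₂ = ln(2)/k
Step 2: t₁/₂ = ln(2)/1.28e-05
Step 3: t₁/₂ = 0.6931/1.28e-05 = 5.415e+04 yr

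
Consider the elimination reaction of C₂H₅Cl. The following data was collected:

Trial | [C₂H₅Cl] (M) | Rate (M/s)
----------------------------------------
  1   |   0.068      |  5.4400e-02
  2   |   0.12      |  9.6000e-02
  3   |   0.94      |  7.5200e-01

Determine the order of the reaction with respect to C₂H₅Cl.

first order (1)

Step 1: Compare trials to find order n where rate₂/rate₁ = ([C₂H₅Cl]₂/[C₂H₅Cl]₁)^n
Step 2: rate₂/rate₁ = 9.6000e-02/5.4400e-02 = 1.765
Step 3: [C₂H₅Cl]₂/[C₂H₅Cl]₁ = 0.12/0.068 = 1.765
Step 4: n = ln(1.765)/ln(1.765) = 1.00 ≈ 1
Step 5: The reaction is first order in C₂H₅Cl.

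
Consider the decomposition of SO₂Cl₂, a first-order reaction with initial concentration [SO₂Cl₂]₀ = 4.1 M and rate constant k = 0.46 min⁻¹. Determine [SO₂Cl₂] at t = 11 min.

0.02602 M

Step 1: For a first-order reaction: [SO₂Cl₂] = [SO₂Cl₂]₀ × e^(-kt)
Step 2: [SO₂Cl₂] = 4.1 × e^(-0.46 × 11)
Step 3: [SO₂Cl₂] = 4.1 × e^(-5.06)
Step 4: [SO₂Cl₂] = 4.1 × 0.00634556 = 0.02602 M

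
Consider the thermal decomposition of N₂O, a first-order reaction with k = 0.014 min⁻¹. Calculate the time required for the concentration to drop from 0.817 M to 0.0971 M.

152.1 min

Step 1: For first-order: t = ln([N₂O]₀/[N₂O])/k
Step 2: t = ln(0.817/0.0971)/0.014
Step 3: t = ln(8.414)/0.014
Step 4: t = 2.13/0.014 = 152.1 min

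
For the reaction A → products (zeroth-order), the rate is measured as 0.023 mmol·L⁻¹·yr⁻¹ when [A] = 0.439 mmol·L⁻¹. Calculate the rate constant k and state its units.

0.023 mmol·L⁻¹·yr⁻¹

Step 1: For a zeroth-order reaction, rate = k (independent of concentration).
Step 2: k = rate = 0.023 mmol·L⁻¹·yr⁻¹.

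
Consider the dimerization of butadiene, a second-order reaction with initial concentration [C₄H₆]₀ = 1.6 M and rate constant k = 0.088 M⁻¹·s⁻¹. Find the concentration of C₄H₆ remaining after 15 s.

0.5141 M

Step 1: For a second-order reaction: 1/[C₄H₆] = 1/[C₄H₆]₀ + kt
Step 2: 1/[C₄H₆] = 1/1.6 + 0.088 × 15
Step 3: 1/[C₄H₆] = 0.625 + 1.32 = 1.945
Step 4: [C₄H₆] = 1/1.945 = 0.5141 M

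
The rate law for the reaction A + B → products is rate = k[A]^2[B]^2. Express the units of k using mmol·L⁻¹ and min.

(mmol·L⁻¹)⁻³·min⁻¹

Step 1: Overall order = 2 + 2 = 4.
Step 2: rate has units mmol·L⁻¹·min⁻¹; [A]^2[B]^2 has units (mmol·L⁻¹)^4.
Step 3: k = rate/([A]^2[B]^2), so units of k = (mmol·L⁻¹)^(1-4)·min⁻¹ = (mmol·L⁻¹)⁻³·min⁻¹.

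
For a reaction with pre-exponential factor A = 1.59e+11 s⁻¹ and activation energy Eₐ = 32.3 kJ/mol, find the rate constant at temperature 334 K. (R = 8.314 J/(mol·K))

1.41e+06 s⁻¹

Step 1: Use the Arrhenius equation: k = A × exp(-Eₐ/RT)
Step 2: Convert Eₐ to J/mol: 32.3 kJ/mol = 32300 J/mol
Step 3: Calculate the exponent: -Eₐ/(RT) = -32300/(8.314 × 334) = -11.63178
Step 4: k = 1.59e+11 × exp(-11.63178)
Step 5: k = 1.59e+11 × 8.87937e-06 = 1.4118e+06 s⁻¹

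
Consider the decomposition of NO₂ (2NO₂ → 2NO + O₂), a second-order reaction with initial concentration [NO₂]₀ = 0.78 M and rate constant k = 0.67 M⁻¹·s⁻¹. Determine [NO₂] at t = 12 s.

0.1073 M

Step 1: For a second-order reaction: 1/[NO₂] = 1/[NO₂]₀ + kt
Step 2: 1/[NO₂] = 1/0.78 + 0.67 × 12
Step 3: 1/[NO₂] = 1.282 + 8.04 = 9.322
Step 4: [NO₂] = 1/9.322 = 0.1073 M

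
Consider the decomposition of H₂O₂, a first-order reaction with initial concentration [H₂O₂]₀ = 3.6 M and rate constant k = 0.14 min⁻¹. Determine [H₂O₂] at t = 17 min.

0.3332 M

Step 1: For a first-order reaction: [H₂O₂] = [H₂O₂]₀ × e^(-kt)
Step 2: [H₂O₂] = 3.6 × e^(-0.14 × 17)
Step 3: [H₂O₂] = 3.6 × e^(-2.38)
Step 4: [H₂O₂] = 3.6 × 0.0925506 = 0.3332 M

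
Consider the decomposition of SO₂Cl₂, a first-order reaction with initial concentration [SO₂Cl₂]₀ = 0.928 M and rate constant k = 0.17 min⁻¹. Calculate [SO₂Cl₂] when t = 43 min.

0.0006207 M

Step 1: For a first-order reaction: [SO₂Cl₂] = [SO₂Cl₂]₀ × e^(-kt)
Step 2: [SO₂Cl₂] = 0.928 × e^(-0.17 × 43)
Step 3: [SO₂Cl₂] = 0.928 × e^(-7.31)
Step 4: [SO₂Cl₂] = 0.928 × 0.000668817 = 0.0006207 M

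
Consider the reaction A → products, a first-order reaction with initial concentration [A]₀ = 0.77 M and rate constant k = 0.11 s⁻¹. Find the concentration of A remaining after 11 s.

0.2296 M

Step 1: For a first-order reaction: [A] = [A]₀ × e^(-kt)
Step 2: [A] = 0.77 × e^(-0.11 × 11)
Step 3: [A] = 0.77 × e^(-1.21)
Step 4: [A] = 0.77 × 0.298197 = 0.2296 M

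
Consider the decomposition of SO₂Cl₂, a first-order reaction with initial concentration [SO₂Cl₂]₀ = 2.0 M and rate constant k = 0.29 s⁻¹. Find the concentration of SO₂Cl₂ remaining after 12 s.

0.06161 M

Step 1: For a first-order reaction: [SO₂Cl₂] = [SO₂Cl₂]₀ × e^(-kt)
Step 2: [SO₂Cl₂] = 2.0 × e^(-0.29 × 12)
Step 3: [SO₂Cl₂] = 2.0 × e^(-3.48)
Step 4: [SO₂Cl₂] = 2.0 × 0.0308074 = 0.06161 M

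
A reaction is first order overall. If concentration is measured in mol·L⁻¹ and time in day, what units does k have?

day⁻¹

Step 1: For overall order n, rate = k × (concentration)^n.
Step 2: Rate has units mol·L⁻¹·day⁻¹; concentration term has units (mol·L⁻¹)^1.
Step 3: k = rate / (concentration)^n, so units of k = (mol·L⁻¹)^(1-1)·day⁻¹ = day⁻¹.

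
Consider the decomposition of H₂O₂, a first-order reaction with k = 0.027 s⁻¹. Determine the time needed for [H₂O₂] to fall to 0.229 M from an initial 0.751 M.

43.99 s

Step 1: For first-order: t = ln([H₂O₂]₀/[H₂O₂])/k
Step 2: t = ln(0.751/0.229)/0.027
Step 3: t = ln(3.279)/0.027
Step 4: t = 1.188/0.027 = 43.99 s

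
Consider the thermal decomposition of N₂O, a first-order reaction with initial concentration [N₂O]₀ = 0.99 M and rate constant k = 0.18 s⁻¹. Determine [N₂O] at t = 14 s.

0.07966 M

Step 1: For a first-order reaction: [N₂O] = [N₂O]₀ × e^(-kt)
Step 2: [N₂O] = 0.99 × e^(-0.18 × 14)
Step 3: [N₂O] = 0.99 × e^(-2.52)
Step 4: [N₂O] = 0.99 × 0.0804596 = 0.07966 M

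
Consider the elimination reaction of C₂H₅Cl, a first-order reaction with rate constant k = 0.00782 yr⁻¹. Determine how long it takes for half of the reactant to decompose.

88.64 yr

Step 1: For a first-order reaction, t₁/₂ = ln(2)/k
Step 2: t₁/₂ = ln(2)/0.00782
Step 3: t₁/₂ = 0.6931/0.00782 = 88.64 yr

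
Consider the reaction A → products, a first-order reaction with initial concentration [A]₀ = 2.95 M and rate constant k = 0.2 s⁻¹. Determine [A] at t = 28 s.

0.01091 M

Step 1: For a first-order reaction: [A] = [A]₀ × e^(-kt)
Step 2: [A] = 2.95 × e^(-0.2 × 28)
Step 3: [A] = 2.95 × e^(-5.6)
Step 4: [A] = 2.95 × 0.00369786 = 0.01091 M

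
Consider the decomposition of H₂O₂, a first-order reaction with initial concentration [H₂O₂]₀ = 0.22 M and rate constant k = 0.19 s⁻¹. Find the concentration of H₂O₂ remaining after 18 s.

0.007197 M

Step 1: For a first-order reaction: [H₂O₂] = [H₂O₂]₀ × e^(-kt)
Step 2: [H₂O₂] = 0.22 × e^(-0.19 × 18)
Step 3: [H₂O₂] = 0.22 × e^(-3.42)
Step 4: [H₂O₂] = 0.22 × 0.0327124 = 0.007197 M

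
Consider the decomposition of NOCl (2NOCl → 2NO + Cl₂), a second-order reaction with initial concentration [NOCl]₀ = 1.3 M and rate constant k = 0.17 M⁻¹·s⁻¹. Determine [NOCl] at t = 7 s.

0.5104 M

Step 1: For a second-order reaction: 1/[NOCl] = 1/[NOCl]₀ + kt
Step 2: 1/[NOCl] = 1/1.3 + 0.17 × 7
Step 3: 1/[NOCl] = 0.7692 + 1.19 = 1.959
Step 4: [NOCl] = 1/1.959 = 0.5104 M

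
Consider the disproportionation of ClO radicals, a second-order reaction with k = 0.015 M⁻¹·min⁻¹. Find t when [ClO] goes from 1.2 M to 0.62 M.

51.97 min

Step 1: For second-order: t = (1/[ClO] - 1/[ClO]₀)/k
Step 2: t = (1/0.62 - 1/1.2)/0.015
Step 3: t = (1.613 - 0.8333)/0.015
Step 4: t = 0.7796/0.015 = 51.97 min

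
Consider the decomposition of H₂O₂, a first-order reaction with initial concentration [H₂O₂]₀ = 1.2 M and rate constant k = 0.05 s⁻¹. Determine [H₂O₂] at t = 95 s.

0.01038 M

Step 1: For a first-order reaction: [H₂O₂] = [H₂O₂]₀ × e^(-kt)
Step 2: [H₂O₂] = 1.2 × e^(-0.05 × 95)
Step 3: [H₂O₂] = 1.2 × e^(-4.75)
Step 4: [H₂O₂] = 1.2 × 0.0086517 = 0.01038 M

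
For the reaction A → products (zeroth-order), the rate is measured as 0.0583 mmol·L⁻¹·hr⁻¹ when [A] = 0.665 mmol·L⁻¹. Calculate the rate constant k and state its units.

0.0583 mmol·L⁻¹·hr⁻¹

Step 1: For a zeroth-order reaction, rate = k (independent of concentration).
Step 2: k = rate = 0.0583 mmol·L⁻¹·hr⁻¹.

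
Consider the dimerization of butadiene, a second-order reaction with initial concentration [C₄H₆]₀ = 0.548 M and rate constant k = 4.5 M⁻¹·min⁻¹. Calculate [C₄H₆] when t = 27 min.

0.008109 M

Step 1: For a second-order reaction: 1/[C₄H₆] = 1/[C₄H₆]₀ + kt
Step 2: 1/[C₄H₆] = 1/0.548 + 4.5 × 27
Step 3: 1/[C₄H₆] = 1.825 + 121.5 = 123.3
Step 4: [C₄H₆] = 1/123.3 = 0.008109 M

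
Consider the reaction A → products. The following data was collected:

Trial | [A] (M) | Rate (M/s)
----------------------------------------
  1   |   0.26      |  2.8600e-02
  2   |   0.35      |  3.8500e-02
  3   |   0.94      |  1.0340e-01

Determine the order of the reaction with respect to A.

first order (1)

Step 1: Compare trials to find order n where rate₂/rate₁ = ([A]₂/[A]₁)^n
Step 2: rate₂/rate₁ = 3.8500e-02/2.8600e-02 = 1.346
Step 3: [A]₂/[A]₁ = 0.35/0.26 = 1.346
Step 4: n = ln(1.346)/ln(1.346) = 1.00 ≈ 1
Step 5: The reaction is first order in A.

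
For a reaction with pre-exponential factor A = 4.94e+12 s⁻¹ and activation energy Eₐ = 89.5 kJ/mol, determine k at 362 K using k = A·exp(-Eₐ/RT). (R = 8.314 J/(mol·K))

6.01e-01 s⁻¹

Step 1: Use the Arrhenius equation: k = A × exp(-Eₐ/RT)
Step 2: Convert Eₐ to J/mol: 89.5 kJ/mol = 89500 J/mol
Step 3: Calculate the exponent: -Eₐ/(RT) = -89500/(8.314 × 362) = -29.73750
Step 4: k = 4.94e+12 × exp(-29.73750)
Step 5: k = 4.94e+12 × 1.21666e-13 = 6.0103e-01 s⁻¹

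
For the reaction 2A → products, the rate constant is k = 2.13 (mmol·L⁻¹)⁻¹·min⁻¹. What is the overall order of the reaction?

second order (2)

Step 1: The units of k for an nth-order reaction are (concentration)^(1-n)·(time)⁻¹.
Step 2: Here k has units (mmol·L⁻¹)⁻¹·min⁻¹, so the concentration exponent is -1.
Step 3: 1 - n = -1 ⇒ n = 2. The reaction is second order.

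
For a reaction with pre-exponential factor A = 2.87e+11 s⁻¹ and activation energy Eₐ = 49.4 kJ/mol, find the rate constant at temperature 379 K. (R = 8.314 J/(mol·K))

4.46e+04 s⁻¹

Step 1: Use the Arrhenius equation: k = A × exp(-Eₐ/RT)
Step 2: Convert Eₐ to J/mol: 49.4 kJ/mol = 49400 J/mol
Step 3: Calculate the exponent: -Eₐ/(RT) = -49400/(8.314 × 379) = -15.67753
Step 4: k = 2.87e+11 × exp(-15.67753)
Step 5: k = 2.87e+11 × 1.55359e-07 = 4.4588e+04 s⁻¹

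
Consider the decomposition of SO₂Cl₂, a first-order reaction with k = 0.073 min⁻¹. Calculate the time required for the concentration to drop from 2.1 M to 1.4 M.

5.554 min

Step 1: For first-order: t = ln([SO₂Cl₂]₀/[SO₂Cl₂])/k
Step 2: t = ln(2.1/1.4)/0.073
Step 3: t = ln(1.5)/0.073
Step 4: t = 0.4055/0.073 = 5.554 min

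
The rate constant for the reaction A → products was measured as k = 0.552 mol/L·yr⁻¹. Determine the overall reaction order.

zeroth order (0)

Step 1: The units of k for an nth-order reaction are (concentration)^(1-n)·(time)⁻¹.
Step 2: Here k has units mol/L·yr⁻¹, so the concentration exponent is 1.
Step 3: 1 - n = 1 ⇒ n = 0. The reaction is zeroth order.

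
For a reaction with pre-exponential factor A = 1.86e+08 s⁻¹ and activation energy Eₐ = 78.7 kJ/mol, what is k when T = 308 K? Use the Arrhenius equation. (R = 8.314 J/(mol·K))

8.36e-06 s⁻¹

Step 1: Use the Arrhenius equation: k = A × exp(-Eₐ/RT)
Step 2: Convert Eₐ to J/mol: 78.7 kJ/mol = 78700 J/mol
Step 3: Calculate the exponent: -Eₐ/(RT) = -78700/(8.314 × 308) = -30.73364
Step 4: k = 1.86e+08 × exp(-30.73364)
Step 5: k = 1.86e+08 × 4.49314e-14 = 8.3572e-06 s⁻¹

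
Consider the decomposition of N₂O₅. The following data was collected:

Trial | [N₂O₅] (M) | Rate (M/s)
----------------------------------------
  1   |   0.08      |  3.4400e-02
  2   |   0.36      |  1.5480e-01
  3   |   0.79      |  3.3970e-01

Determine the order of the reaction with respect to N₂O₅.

first order (1)

Step 1: Compare trials to find order n where rate₂/rate₁ = ([N₂O₅]₂/[N₂O₅]₁)^n
Step 2: rate₂/rate₁ = 1.5480e-01/3.4400e-02 = 4.5
Step 3: [N₂O₅]₂/[N₂O₅]₁ = 0.36/0.08 = 4.5
Step 4: n = ln(4.5)/ln(4.5) = 1.00 ≈ 1
Step 5: The reaction is first order in N₂O₅.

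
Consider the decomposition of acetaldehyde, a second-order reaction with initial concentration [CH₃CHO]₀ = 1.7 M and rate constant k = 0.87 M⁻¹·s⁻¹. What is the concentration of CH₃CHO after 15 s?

0.07332 M

Step 1: For a second-order reaction: 1/[CH₃CHO] = 1/[CH₃CHO]₀ + kt
Step 2: 1/[CH₃CHO] = 1/1.7 + 0.87 × 15
Step 3: 1/[CH₃CHO] = 0.5882 + 13.05 = 13.64
Step 4: [CH₃CHO] = 1/13.64 = 0.07332 M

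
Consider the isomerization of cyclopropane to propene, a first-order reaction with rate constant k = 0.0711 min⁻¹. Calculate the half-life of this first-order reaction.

9.749 min

Step 1: For a first-order reaction, t₁/₂ = ln(2)/k
Step 2: t₁/₂ = ln(2)/0.0711
Step 3: t₁/₂ = 0.6931/0.0711 = 9.749 min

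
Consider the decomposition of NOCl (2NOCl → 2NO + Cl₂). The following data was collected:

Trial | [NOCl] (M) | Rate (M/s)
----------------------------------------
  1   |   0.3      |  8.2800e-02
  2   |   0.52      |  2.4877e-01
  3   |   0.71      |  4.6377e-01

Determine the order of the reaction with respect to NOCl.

second order (2)

Step 1: Compare trials to find order n where rate₂/rate₁ = ([NOCl]₂/[NOCl]₁)^n
Step 2: rate₂/rate₁ = 2.4877e-01/8.2800e-02 = 3.004
Step 3: [NOCl]₂/[NOCl]₁ = 0.52/0.3 = 1.733
Step 4: n = ln(3.004)/ln(1.733) = 2.00 ≈ 2
Step 5: The reaction is second order in NOCl.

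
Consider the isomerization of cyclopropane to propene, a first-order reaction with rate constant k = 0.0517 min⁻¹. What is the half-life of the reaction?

13.41 min

Step 1: For a first-order reaction, t₁/₂ = ln(2)/k
Step 2: t₁/₂ = ln(2)/0.0517
Step 3: t₁/₂ = 0.6931/0.0517 = 13.41 min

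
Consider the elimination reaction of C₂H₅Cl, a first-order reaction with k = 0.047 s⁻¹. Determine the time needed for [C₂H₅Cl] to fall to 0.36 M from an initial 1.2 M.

25.62 s

Step 1: For first-order: t = ln([C₂H₅Cl]₀/[C₂H₅Cl])/k
Step 2: t = ln(1.2/0.36)/0.047
Step 3: t = ln(3.333)/0.047
Step 4: t = 1.204/0.047 = 25.62 s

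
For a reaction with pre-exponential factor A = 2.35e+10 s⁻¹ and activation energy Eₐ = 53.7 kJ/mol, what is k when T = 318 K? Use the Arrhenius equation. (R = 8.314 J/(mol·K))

3.55e+01 s⁻¹

Step 1: Use the Arrhenius equation: k = A × exp(-Eₐ/RT)
Step 2: Convert Eₐ to J/mol: 53.7 kJ/mol = 53700 J/mol
Step 3: Calculate the exponent: -Eₐ/(RT) = -53700/(8.314 × 318) = -20.31127
Step 4: k = 2.35e+10 × exp(-20.31127)
Step 5: k = 2.35e+10 × 1.50983e-09 = 3.5481e+01 s⁻¹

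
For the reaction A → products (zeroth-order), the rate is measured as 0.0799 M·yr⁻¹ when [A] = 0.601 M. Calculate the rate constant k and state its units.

0.0799 M·yr⁻¹

Step 1: For a zeroth-order reaction, rate = k (independent of concentration).
Step 2: k = rate = 0.0799 M·yr⁻¹.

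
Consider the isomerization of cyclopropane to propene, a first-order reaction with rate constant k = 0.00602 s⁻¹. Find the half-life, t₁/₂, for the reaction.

115.1 s

Step 1: For a first-order reaction, t₁/₂ = ln(2)/k
Step 2: t₁/₂ = ln(2)/0.00602
Step 3: t₁/₂ = 0.6931/0.00602 = 115.1 s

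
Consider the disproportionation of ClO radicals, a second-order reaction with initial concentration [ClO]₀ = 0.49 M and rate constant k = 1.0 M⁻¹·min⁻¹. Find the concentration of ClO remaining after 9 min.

0.09057 M

Step 1: For a second-order reaction: 1/[ClO] = 1/[ClO]₀ + kt
Step 2: 1/[ClO] = 1/0.49 + 1.0 × 9
Step 3: 1/[ClO] = 2.041 + 9 = 11.04
Step 4: [ClO] = 1/11.04 = 0.09057 M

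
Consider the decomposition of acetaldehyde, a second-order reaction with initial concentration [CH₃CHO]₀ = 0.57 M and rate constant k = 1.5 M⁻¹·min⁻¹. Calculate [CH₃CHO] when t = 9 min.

0.06555 M

Step 1: For a second-order reaction: 1/[CH₃CHO] = 1/[CH₃CHO]₀ + kt
Step 2: 1/[CH₃CHO] = 1/0.57 + 1.5 × 9
Step 3: 1/[CH₃CHO] = 1.754 + 13.5 = 15.25
Step 4: [CH₃CHO] = 1/15.25 = 0.06555 M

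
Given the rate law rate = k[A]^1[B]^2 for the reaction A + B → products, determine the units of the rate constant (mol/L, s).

(mol/L)⁻²·s⁻¹

Step 1: Overall order = 1 + 2 = 3.
Step 2: rate has units mol/L·s⁻¹; [A]^1[B]^2 has units (mol/L)^3.
Step 3: k = rate/([A]^1[B]^2), so units of k = (mol/L)^(1-3)·s⁻¹ = (mol/L)⁻²·s⁻¹.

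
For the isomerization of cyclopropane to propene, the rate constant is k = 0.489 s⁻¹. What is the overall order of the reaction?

first order (1)

Step 1: The units of k for an nth-order reaction are (concentration)^(1-n)·(time)⁻¹.
Step 2: Here k has units s⁻¹, so the concentration exponent is 0.
Step 3: 1 - n = 0 ⇒ n = 1. The reaction is first order.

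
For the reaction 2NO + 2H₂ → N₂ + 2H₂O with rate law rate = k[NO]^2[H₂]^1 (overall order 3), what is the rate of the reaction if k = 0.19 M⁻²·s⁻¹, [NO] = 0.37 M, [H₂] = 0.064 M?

0.001665 M/s

Step 1: The rate law is rate = k[NO]^2[H₂]^1, overall order = 2+1 = 3
Step 2: Substitute values: rate = 0.19 × (0.37)^2 × (0.064)^1
Step 3: rate = 0.19 × 0.1369 × 0.064 = 0.0016647 M/s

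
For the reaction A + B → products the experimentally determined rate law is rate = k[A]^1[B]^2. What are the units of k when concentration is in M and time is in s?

M⁻²·s⁻¹

Step 1: Overall order = 1 + 2 = 3.
Step 2: rate has units M·s⁻¹; [A]^1[B]^2 has units M^3.
Step 3: k = rate/([A]^1[B]^2), so units of k = M^(1-3)·s⁻¹ = M⁻²·s⁻¹.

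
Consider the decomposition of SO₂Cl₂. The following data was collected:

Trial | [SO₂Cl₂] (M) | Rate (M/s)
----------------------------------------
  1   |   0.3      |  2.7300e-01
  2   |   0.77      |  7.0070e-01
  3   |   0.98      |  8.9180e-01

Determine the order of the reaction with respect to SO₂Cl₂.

first order (1)

Step 1: Compare trials to find order n where rate₂/rate₁ = ([SO₂Cl₂]₂/[SO₂Cl₂]₁)^n
Step 2: rate₂/rate₁ = 7.0070e-01/2.7300e-01 = 2.567
Step 3: [SO₂Cl₂]₂/[SO₂Cl₂]₁ = 0.77/0.3 = 2.567
Step 4: n = ln(2.567)/ln(2.567) = 1.00 ≈ 1
Step 5: The reaction is first order in SO₂Cl₂.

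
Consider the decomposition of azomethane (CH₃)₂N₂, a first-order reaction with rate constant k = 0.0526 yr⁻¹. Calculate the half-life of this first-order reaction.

13.18 yr

Step 1: For a first-order reaction, t₁/₂ = ln(2)/k
Step 2: t₁/₂ = ln(2)/0.0526
Step 3: t₁/₂ = 0.6931/0.0526 = 13.18 yr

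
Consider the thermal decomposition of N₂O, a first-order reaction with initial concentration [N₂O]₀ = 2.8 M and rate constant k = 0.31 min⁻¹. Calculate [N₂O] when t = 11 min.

0.09252 M

Step 1: For a first-order reaction: [N₂O] = [N₂O]₀ × e^(-kt)
Step 2: [N₂O] = 2.8 × e^(-0.31 × 11)
Step 3: [N₂O] = 2.8 × e^(-3.41)
Step 4: [N₂O] = 2.8 × 0.0330412 = 0.09252 M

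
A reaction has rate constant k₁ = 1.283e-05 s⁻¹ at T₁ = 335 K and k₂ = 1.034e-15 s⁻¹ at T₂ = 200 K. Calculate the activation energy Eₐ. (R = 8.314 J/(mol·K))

95.9 kJ/mol

Step 1: Use the two-temperature Arrhenius form: ln(k₂/k₁) = -Eₐ/R × (1/T₂ - 1/T₁)
Step 2: ln(k₂/k₁) = ln(1.034e-15/1.283e-05) = ln(8.05924e-11) = -23.2416
Step 3: 1/T₂ - 1/T₁ = 1/200 - 1/335 = 2.014925e-03 K⁻¹
Step 4: Eₐ = -R × ln(k₂/k₁) / (1/T₂ - 1/T₁) = -8.314 × -23.2416 / 2.014925e-03
Step 5: Eₐ = 9.5900e+04 J/mol = 95.9 kJ/mol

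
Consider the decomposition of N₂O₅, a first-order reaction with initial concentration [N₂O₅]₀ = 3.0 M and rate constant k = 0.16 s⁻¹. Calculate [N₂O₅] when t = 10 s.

0.6057 M

Step 1: For a first-order reaction: [N₂O₅] = [N₂O₅]₀ × e^(-kt)
Step 2: [N₂O₅] = 3.0 × e^(-0.16 × 10)
Step 3: [N₂O₅] = 3.0 × e^(-1.6)
Step 4: [N₂O₅] = 3.0 × 0.201897 = 0.6057 M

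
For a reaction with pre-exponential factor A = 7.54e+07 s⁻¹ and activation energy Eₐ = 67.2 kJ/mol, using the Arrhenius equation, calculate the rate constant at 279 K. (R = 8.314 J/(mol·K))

1.98e-05 s⁻¹

Step 1: Use the Arrhenius equation: k = A × exp(-Eₐ/RT)
Step 2: Convert Eₐ to J/mol: 67.2 kJ/mol = 67200 J/mol
Step 3: Calculate the exponent: -Eₐ/(RT) = -67200/(8.314 × 279) = -28.97044
Step 4: k = 7.54e+07 × exp(-28.97044)
Step 5: k = 7.54e+07 × 2.61998e-13 = 1.9755e-05 s⁻¹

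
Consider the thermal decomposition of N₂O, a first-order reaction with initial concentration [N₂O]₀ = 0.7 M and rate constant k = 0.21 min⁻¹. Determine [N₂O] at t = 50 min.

1.928e-05 M

Step 1: For a first-order reaction: [N₂O] = [N₂O]₀ × e^(-kt)
Step 2: [N₂O] = 0.7 × e^(-0.21 × 50)
Step 3: [N₂O] = 0.7 × e^(-10.5)
Step 4: [N₂O] = 0.7 × 2.75364e-05 = 1.928e-05 M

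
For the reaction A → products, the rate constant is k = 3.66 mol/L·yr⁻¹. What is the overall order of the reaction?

zeroth order (0)

Step 1: The units of k for an nth-order reaction are (concentration)^(1-n)·(time)⁻¹.
Step 2: Here k has units mol/L·yr⁻¹, so the concentration exponent is 1.
Step 3: 1 - n = 1 ⇒ n = 0. The reaction is zeroth order.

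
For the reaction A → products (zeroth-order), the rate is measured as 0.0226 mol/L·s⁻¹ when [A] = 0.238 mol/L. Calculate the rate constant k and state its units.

0.0226 mol/L·s⁻¹

Step 1: For a zeroth-order reaction, rate = k (independent of concentration).
Step 2: k = rate = 0.0226 mol/L·s⁻¹.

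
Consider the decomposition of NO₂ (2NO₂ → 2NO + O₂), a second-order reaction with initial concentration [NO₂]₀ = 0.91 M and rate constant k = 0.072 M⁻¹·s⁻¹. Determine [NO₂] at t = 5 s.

0.6854 M

Step 1: For a second-order reaction: 1/[NO₂] = 1/[NO₂]₀ + kt
Step 2: 1/[NO₂] = 1/0.91 + 0.072 × 5
Step 3: 1/[NO₂] = 1.099 + 0.36 = 1.459
Step 4: [NO₂] = 1/1.459 = 0.6854 M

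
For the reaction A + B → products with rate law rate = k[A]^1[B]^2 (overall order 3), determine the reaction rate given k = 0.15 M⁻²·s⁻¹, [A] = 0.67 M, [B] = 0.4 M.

0.01608 M/s

Step 1: The rate law is rate = k[A]^1[B]^2, overall order = 1+2 = 3
Step 2: Substitute values: rate = 0.15 × (0.67)^1 × (0.4)^2
Step 3: rate = 0.15 × 0.67 × 0.16 = 0.01608 M/s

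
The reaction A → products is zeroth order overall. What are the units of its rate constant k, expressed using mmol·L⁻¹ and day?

mmol·L⁻¹·day⁻¹

Step 1: For overall order n, rate = k × (concentration)^n.
Step 2: Rate has units mmol·L⁻¹·day⁻¹; concentration term has units (mmol·L⁻¹)^0.
Step 3: k = rate / (concentration)^n, so units of k = (mmol·L⁻¹)^(1-0)·day⁻¹ = mmol·L⁻¹·day⁻¹.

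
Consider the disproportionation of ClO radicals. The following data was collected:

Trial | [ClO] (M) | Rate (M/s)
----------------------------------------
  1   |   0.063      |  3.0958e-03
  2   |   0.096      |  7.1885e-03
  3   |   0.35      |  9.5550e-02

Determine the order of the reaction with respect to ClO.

second order (2)

Step 1: Compare trials to find order n where rate₂/rate₁ = ([ClO]₂/[ClO]₁)^n
Step 2: rate₂/rate₁ = 7.1885e-03/3.0958e-03 = 2.322
Step 3: [ClO]₂/[ClO]₁ = 0.096/0.063 = 1.524
Step 4: n = ln(2.322)/ln(1.524) = 2.00 ≈ 2
Step 5: The reaction is second order in ClO.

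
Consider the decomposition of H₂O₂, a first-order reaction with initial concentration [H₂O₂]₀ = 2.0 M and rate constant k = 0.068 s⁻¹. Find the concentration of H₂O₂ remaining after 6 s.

1.33 M

Step 1: For a first-order reaction: [H₂O₂] = [H₂O₂]₀ × e^(-kt)
Step 2: [H₂O₂] = 2.0 × e^(-0.068 × 6)
Step 3: [H₂O₂] = 2.0 × e^(-0.408)
Step 4: [H₂O₂] = 2.0 × 0.664979 = 1.33 M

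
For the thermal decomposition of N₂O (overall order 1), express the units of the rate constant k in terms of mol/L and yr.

yr⁻¹

Step 1: For overall order n, rate = k × (concentration)^n.
Step 2: Rate has units mol/L·yr⁻¹; concentration term has units (mol/L)^1.
Step 3: k = rate / (concentration)^n, so units of k = (mol/L)^(1-1)·yr⁻¹ = yr⁻¹.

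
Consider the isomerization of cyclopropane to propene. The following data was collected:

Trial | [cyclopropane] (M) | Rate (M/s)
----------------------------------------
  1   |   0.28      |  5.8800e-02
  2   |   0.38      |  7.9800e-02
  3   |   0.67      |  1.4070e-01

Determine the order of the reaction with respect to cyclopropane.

first order (1)

Step 1: Compare trials to find order n where rate₂/rate₁ = ([cyclopropane]₂/[cyclopropane]₁)^n
Step 2: rate₂/rate₁ = 7.9800e-02/5.8800e-02 = 1.357
Step 3: [cyclopropane]₂/[cyclopropane]₁ = 0.38/0.28 = 1.357
Step 4: n = ln(1.357)/ln(1.357) = 1.00 ≈ 1
Step 5: The reaction is first order in cyclopropane.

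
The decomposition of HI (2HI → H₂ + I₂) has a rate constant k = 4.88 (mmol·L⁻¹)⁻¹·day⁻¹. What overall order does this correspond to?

second order (2)

Step 1: The units of k for an nth-order reaction are (concentration)^(1-n)·(time)⁻¹.
Step 2: Here k has units (mmol·L⁻¹)⁻¹·day⁻¹, so the concentration exponent is -1.
Step 3: 1 - n = -1 ⇒ n = 2. The reaction is second order.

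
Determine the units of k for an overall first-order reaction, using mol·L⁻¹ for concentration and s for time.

s⁻¹

Step 1: For overall order n, rate = k × (concentration)^n.
Step 2: Rate has units mol·L⁻¹·s⁻¹; concentration term has units (mol·L⁻¹)^1.
Step 3: k = rate / (concentration)^n, so units of k = (mol·L⁻¹)^(1-1)·s⁻¹ = s⁻¹.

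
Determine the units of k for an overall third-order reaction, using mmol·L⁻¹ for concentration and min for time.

(mmol·L⁻¹)⁻²·min⁻¹

Step 1: For overall order n, rate = k × (concentration)^n.
Step 2: Rate has units mmol·L⁻¹·min⁻¹; concentration term has units (mmol·L⁻¹)^3.
Step 3: k = rate / (concentration)^n, so units of k = (mmol·L⁻¹)^(1-3)·min⁻¹ = (mmol·L⁻¹)⁻²·min⁻¹.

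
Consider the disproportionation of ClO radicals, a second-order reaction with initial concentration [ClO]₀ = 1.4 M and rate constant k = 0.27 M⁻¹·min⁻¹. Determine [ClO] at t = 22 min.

0.1503 M

Step 1: For a second-order reaction: 1/[ClO] = 1/[ClO]₀ + kt
Step 2: 1/[ClO] = 1/1.4 + 0.27 × 22
Step 3: 1/[ClO] = 0.7143 + 5.94 = 6.654
Step 4: [ClO] = 1/6.654 = 0.1503 M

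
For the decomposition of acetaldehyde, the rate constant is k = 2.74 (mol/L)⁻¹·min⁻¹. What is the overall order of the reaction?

second order (2)

Step 1: The units of k for an nth-order reaction are (concentration)^(1-n)·(time)⁻¹.
Step 2: Here k has units (mol/L)⁻¹·min⁻¹, so the concentration exponent is -1.
Step 3: 1 - n = -1 ⇒ n = 2. The reaction is second order.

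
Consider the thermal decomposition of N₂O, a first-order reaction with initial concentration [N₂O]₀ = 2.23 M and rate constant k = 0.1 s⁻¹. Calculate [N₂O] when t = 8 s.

1.002 M

Step 1: For a first-order reaction: [N₂O] = [N₂O]₀ × e^(-kt)
Step 2: [N₂O] = 2.23 × e^(-0.1 × 8)
Step 3: [N₂O] = 2.23 × e^(-0.8)
Step 4: [N₂O] = 2.23 × 0.449329 = 1.002 M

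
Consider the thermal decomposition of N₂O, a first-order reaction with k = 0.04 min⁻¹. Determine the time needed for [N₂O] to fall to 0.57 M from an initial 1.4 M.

22.46 min

Step 1: For first-order: t = ln([N₂O]₀/[N₂O])/k
Step 2: t = ln(1.4/0.57)/0.04
Step 3: t = ln(2.456)/0.04
Step 4: t = 0.8986/0.04 = 22.46 min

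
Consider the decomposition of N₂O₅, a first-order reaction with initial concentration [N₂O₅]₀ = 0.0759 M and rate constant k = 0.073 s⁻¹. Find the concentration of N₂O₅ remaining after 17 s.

0.02194 M

Step 1: For a first-order reaction: [N₂O₅] = [N₂O₅]₀ × e^(-kt)
Step 2: [N₂O₅] = 0.0759 × e^(-0.073 × 17)
Step 3: [N₂O₅] = 0.0759 × e^(-1.241)
Step 4: [N₂O₅] = 0.0759 × 0.289095 = 0.02194 M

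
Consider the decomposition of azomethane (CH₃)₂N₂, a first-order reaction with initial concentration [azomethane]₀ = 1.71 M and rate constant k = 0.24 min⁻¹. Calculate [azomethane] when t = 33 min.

0.0006214 M

Step 1: For a first-order reaction: [azomethane] = [azomethane]₀ × e^(-kt)
Step 2: [azomethane] = 1.71 × e^(-0.24 × 33)
Step 3: [azomethane] = 1.71 × e^(-7.92)
Step 4: [azomethane] = 1.71 × 0.000363402 = 0.0006214 M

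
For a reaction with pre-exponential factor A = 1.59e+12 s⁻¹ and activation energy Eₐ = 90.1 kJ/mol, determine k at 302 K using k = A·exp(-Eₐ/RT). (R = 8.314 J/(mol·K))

4.14e-04 s⁻¹

Step 1: Use the Arrhenius equation: k = A × exp(-Eₐ/RT)
Step 2: Convert Eₐ to J/mol: 90.1 kJ/mol = 90100 J/mol
Step 3: Calculate the exponent: -Eₐ/(RT) = -90100/(8.314 × 302) = -35.88458
Step 4: k = 1.59e+12 × exp(-35.88458)
Step 5: k = 1.59e+12 × 2.60330e-16 = 4.1392e-04 s⁻¹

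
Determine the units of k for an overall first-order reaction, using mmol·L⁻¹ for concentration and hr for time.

hr⁻¹

Step 1: For overall order n, rate = k × (concentration)^n.
Step 2: Rate has units mmol·L⁻¹·hr⁻¹; concentration term has units (mmol·L⁻¹)^1.
Step 3: k = rate / (concentration)^n, so units of k = (mmol·L⁻¹)^(1-1)·hr⁻¹ = hr⁻¹.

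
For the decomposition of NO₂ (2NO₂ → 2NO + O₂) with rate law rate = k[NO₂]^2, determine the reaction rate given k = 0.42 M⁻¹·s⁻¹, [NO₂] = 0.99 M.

0.4116 M/s

Step 1: Identify the rate law: rate = k[NO₂]^2
Step 2: Substitute values: rate = 0.42 × (0.99)^2
Step 3: Calculate: rate = 0.42 × 0.9801 = 0.411642 M/s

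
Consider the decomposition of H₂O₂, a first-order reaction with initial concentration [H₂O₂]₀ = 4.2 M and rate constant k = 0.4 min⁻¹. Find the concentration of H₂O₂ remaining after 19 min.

0.002102 M

Step 1: For a first-order reaction: [H₂O₂] = [H₂O₂]₀ × e^(-kt)
Step 2: [H₂O₂] = 4.2 × e^(-0.4 × 19)
Step 3: [H₂O₂] = 4.2 × e^(-7.6)
Step 4: [H₂O₂] = 4.2 × 0.000500451 = 0.002102 M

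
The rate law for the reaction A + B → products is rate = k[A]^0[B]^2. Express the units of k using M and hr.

M⁻¹·hr⁻¹

Step 1: Overall order = 0 + 2 = 2.
Step 2: rate has units M·hr⁻¹; [A]^0[B]^2 has units M^2.
Step 3: k = rate/([A]^0[B]^2), so units of k = M^(1-2)·hr⁻¹ = M⁻¹·hr⁻¹.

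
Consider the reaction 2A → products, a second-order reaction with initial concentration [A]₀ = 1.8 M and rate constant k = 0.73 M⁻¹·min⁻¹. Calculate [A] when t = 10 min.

0.1273 M

Step 1: For a second-order reaction: 1/[A] = 1/[A]₀ + kt
Step 2: 1/[A] = 1/1.8 + 0.73 × 10
Step 3: 1/[A] = 0.5556 + 7.3 = 7.856
Step 4: [A] = 1/7.856 = 0.1273 M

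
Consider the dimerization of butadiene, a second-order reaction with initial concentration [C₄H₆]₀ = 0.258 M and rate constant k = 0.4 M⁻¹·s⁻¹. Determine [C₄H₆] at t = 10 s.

0.127 M

Step 1: For a second-order reaction: 1/[C₄H₆] = 1/[C₄H₆]₀ + kt
Step 2: 1/[C₄H₆] = 1/0.258 + 0.4 × 10
Step 3: 1/[C₄H₆] = 3.876 + 4 = 7.876
Step 4: [C₄H₆] = 1/7.876 = 0.127 M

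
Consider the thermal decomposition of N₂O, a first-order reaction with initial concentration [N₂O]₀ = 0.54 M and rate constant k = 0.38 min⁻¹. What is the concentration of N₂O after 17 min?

0.000845 M

Step 1: For a first-order reaction: [N₂O] = [N₂O]₀ × e^(-kt)
Step 2: [N₂O] = 0.54 × e^(-0.38 × 17)
Step 3: [N₂O] = 0.54 × e^(-6.46)
Step 4: [N₂O] = 0.54 × 0.0015648 = 0.000845 M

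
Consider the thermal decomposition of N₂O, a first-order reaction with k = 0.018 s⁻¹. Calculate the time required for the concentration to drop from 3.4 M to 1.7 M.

38.51 s

Step 1: For first-order: t = ln([N₂O]₀/[N₂O])/k
Step 2: t = ln(3.4/1.7)/0.018
Step 3: t = ln(2)/0.018
Step 4: t = 0.6931/0.018 = 38.51 s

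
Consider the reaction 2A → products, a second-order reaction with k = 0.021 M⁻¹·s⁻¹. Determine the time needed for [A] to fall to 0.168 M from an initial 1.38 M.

248.9 s

Step 1: For second-order: t = (1/[A] - 1/[A]₀)/k
Step 2: t = (1/0.168 - 1/1.38)/0.021
Step 3: t = (5.952 - 0.7246)/0.021
Step 4: t = 5.228/0.021 = 248.9 s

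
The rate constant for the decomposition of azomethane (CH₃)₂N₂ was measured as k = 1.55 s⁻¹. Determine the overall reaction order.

first order (1)

Step 1: The units of k for an nth-order reaction are (concentration)^(1-n)·(time)⁻¹.
Step 2: Here k has units s⁻¹, so the concentration exponent is 0.
Step 3: 1 - n = 0 ⇒ n = 1. The reaction is first order.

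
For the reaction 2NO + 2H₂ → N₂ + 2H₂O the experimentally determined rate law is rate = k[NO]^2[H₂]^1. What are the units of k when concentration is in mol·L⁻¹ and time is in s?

(mol·L⁻¹)⁻²·s⁻¹

Step 1: Overall order = 2 + 1 = 3.
Step 2: rate has units mol·L⁻¹·s⁻¹; [NO]^2[H₂]^1 has units (mol·L⁻¹)^3.
Step 3: k = rate/([NO]^2[H₂]^1), so units of k = (mol·L⁻¹)^(1-3)·s⁻¹ = (mol·L⁻¹)⁻²·s⁻¹.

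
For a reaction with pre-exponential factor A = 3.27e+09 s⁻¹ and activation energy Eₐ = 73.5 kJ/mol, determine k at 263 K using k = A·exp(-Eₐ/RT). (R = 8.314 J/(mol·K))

8.24e-06 s⁻¹

Step 1: Use the Arrhenius equation: k = A × exp(-Eₐ/RT)
Step 2: Convert Eₐ to J/mol: 73.5 kJ/mol = 73500 J/mol
Step 3: Calculate the exponent: -Eₐ/(RT) = -73500/(8.314 × 263) = -33.61411
Step 4: k = 3.27e+09 × exp(-33.61411)
Step 5: k = 3.27e+09 × 2.52103e-15 = 8.2438e-06 s⁻¹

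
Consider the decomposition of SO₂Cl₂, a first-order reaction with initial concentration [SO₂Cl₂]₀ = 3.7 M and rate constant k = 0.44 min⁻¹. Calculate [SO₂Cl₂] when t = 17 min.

0.002088 M

Step 1: For a first-order reaction: [SO₂Cl₂] = [SO₂Cl₂]₀ × e^(-kt)
Step 2: [SO₂Cl₂] = 3.7 × e^(-0.44 × 17)
Step 3: [SO₂Cl₂] = 3.7 × e^(-7.48)
Step 4: [SO₂Cl₂] = 3.7 × 0.000564257 = 0.002088 M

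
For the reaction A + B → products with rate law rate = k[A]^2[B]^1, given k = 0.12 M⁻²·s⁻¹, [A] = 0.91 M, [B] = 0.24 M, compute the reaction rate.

0.02385 M/s

Step 1: The rate law is rate = k[A]^2[B]^1
Step 2: Substitute: rate = 0.12 × (0.91)^2 × (0.24)^1
Step 3: rate = 0.12 × 0.8281 × 0.24 = 0.0238493 M/s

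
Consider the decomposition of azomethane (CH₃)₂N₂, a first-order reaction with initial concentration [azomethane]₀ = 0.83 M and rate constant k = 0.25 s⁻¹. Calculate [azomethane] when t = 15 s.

0.01952 M

Step 1: For a first-order reaction: [azomethane] = [azomethane]₀ × e^(-kt)
Step 2: [azomethane] = 0.83 × e^(-0.25 × 15)
Step 3: [azomethane] = 0.83 × e^(-3.75)
Step 4: [azomethane] = 0.83 × 0.0235177 = 0.01952 M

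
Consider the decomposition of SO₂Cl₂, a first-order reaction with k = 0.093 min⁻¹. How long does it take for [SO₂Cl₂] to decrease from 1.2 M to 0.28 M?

15.65 min

Step 1: For first-order: t = ln([SO₂Cl₂]₀/[SO₂Cl₂])/k
Step 2: t = ln(1.2/0.28)/0.093
Step 3: t = ln(4.286)/0.093
Step 4: t = 1.455/0.093 = 15.65 min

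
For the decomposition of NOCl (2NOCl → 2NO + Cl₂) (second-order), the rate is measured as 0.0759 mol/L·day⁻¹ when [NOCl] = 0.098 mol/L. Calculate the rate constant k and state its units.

7.903 (mol/L)⁻¹·day⁻¹

Step 1: rate = k[NOCl]^2, so k = rate / [NOCl]^2.
Step 2: k = 0.0759 / (0.098)^2 = 0.0759 / 0.009604.
Step 3: k = 7.903 (mol/L)⁻¹·day⁻¹.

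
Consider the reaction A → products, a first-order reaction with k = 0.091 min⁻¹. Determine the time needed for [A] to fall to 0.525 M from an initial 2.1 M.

15.23 min

Step 1: For first-order: t = ln([A]₀/[A])/k
Step 2: t = ln(2.1/0.525)/0.091
Step 3: t = ln(4)/0.091
Step 4: t = 1.386/0.091 = 15.23 min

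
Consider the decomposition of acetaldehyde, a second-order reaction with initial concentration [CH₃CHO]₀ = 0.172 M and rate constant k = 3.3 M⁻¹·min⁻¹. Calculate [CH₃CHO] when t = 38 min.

0.007621 M

Step 1: For a second-order reaction: 1/[CH₃CHO] = 1/[CH₃CHO]₀ + kt
Step 2: 1/[CH₃CHO] = 1/0.172 + 3.3 × 38
Step 3: 1/[CH₃CHO] = 5.814 + 125.4 = 131.2
Step 4: [CH₃CHO] = 1/131.2 = 0.007621 M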